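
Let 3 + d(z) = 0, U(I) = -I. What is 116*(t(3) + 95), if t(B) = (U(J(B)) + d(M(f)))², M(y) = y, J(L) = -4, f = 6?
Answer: 11136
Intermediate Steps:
d(z) = -3 (d(z) = -3 + 0 = -3)
t(B) = 1 (t(B) = (-1*(-4) - 3)² = (4 - 3)² = 1² = 1)
116*(t(3) + 95) = 116*(1 + 95) = 116*96 = 11136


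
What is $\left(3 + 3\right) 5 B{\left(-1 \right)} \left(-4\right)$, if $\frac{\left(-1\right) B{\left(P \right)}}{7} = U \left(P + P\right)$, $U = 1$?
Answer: $-1680$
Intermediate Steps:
$B{\left(P \right)} = - 14 P$ ($B{\left(P \right)} = - 7 \cdot 1 \left(P + P\right) = - 7 \cdot 1 \cdot 2 P = - 7 \cdot 2 P = - 14 P$)
$\left(3 + 3\right) 5 B{\left(-1 \right)} \left(-4\right) = \left(3 + 3\right) 5 \left(\left(-14\right) \left(-1\right)\right) \left(-4\right) = 6 \cdot 5 \cdot 14 \left(-4\right) = 30 \cdot 14 \left(-4\right) = 420 \left(-4\right) = -1680$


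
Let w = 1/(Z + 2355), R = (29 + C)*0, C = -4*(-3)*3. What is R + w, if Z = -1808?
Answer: 1/547 ≈ 0.0018282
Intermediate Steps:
C = 36 (C = 12*3 = 36)
R = 0 (R = (29 + 36)*0 = 65*0 = 0)
w = 1/547 (w = 1/(-1808 + 2355) = 1/547 ≈ 0.0018282)
R + w = 0 + 1/547 = 1/547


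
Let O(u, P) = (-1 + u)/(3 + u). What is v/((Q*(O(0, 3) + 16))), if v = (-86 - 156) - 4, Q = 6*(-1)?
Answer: 123/47 ≈ 2.6170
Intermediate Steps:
O(u, P) = (-1 + u)/(3 + u)
Q = -6
v = -246 (v = -242 - 4 = -246)
v/((Q*(O(0, 3) + 16))) = -246*(-1/(6*((-1 + 0)/(3 + 0) + 16))) = -246*(-1/(6*(-1/3 + 16))) = -246*(-1/(6*((⅓)*(-1) + 16))) = -246*(-1/(6*(-⅓ + 16))) = -246/((-6*47/3)) = -246/(-94) = -246*(-1/94) = 123/47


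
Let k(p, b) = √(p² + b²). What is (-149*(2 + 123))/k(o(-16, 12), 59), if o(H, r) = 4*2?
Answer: -3725*√3545/709 ≈ -312.82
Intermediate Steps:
o(H, r) = 8
k(p, b) = √(b² + p²)
(-149*(2 + 123))/k(o(-16, 12), 59) = (-149*(2 + 123))/(√(59² + 8²)) = (-149*125)/(√(3481 + 64)) = -18625*√3545/3545 = -3725*√3545/709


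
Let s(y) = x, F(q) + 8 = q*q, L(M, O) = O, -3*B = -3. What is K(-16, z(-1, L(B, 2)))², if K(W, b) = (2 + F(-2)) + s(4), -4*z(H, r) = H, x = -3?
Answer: 25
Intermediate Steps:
B = 1 (B = -⅓*(-3) = 1)
F(q) = -8 + q² (F(q) = -8 + q*q = -8 + q²)
z(H, r) = -H/4
s(y) = -3
K(W, b) = -5 (K(W, b) = (2 + (-8 + (-2)²)) - 3 = (2 + (-8 + 4)) - 3 = (2 - 4) - 3 = -2 - 3 = -5)
K(-16, z(-1, L(B, 2)))² = (-5)² = 25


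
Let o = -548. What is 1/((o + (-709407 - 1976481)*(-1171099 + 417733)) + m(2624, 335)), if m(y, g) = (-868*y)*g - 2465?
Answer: 1/2022693689275 ≈ 4.9439e-13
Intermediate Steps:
m(y, g) = -2465 - 868*g*y (m(y, g) = -868*g*y - 2465 = -2465 - 868*g*y)
1/((o + (-709407 - 1976481)*(-1171099 + 417733)) + m(2624, 335)) = 1/((-548 + (-709407 - 1976481)*(-1171099 + 417733)) + (-2465 - 868*335*2624)) = 1/((-548 - 2685888*(-753366)) + (-2465 - 763006720)) = 1/((-548 + 2023456699008) - 763009185) = 1/(2023456698460 - 763009185) = 1/2022693689275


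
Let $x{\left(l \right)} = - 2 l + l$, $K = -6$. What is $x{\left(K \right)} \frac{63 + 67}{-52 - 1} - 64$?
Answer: $- \frac{4172}{53} \approx -78.717$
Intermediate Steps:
$x{\left(l \right)} = - l$
$x{\left(K \right)} \frac{63 + 67}{-52 - 1} - 64 = \left(-1\right) \left(-6\right) \frac{63 + 67}{-52 - 1} - 64 = 6 \frac{130}{-53} - 64 = 6 \cdot 130 \left(- \frac{1}{53}\right) - 64 = 6 \left(- \frac{130}{53}\right) - 64 = - \frac{780}{53} - 64 = - \frac{4172}{53}$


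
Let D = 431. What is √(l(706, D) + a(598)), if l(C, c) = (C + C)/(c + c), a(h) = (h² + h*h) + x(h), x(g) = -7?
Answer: 43*√71853303/431 ≈ 845.70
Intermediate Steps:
a(h) = -7 + 2*h² (a(h) = (h² + h*h) - 7 = (h² + h²) - 7 = 2*h² - 7 = -7 + 2*h²)
l(C, c) = C/c (l(C, c) = (2*C)/((2*c)) = (2*C)*(1/(2*c)) = C/c)
√(l(706, D) + a(598)) = √(706/431 + (-7 + 2*598²)) = √(706*(1/431) + (-7 + 2*357604)) = √(706/431 + (-7 + 715208)) = √(706/431 + 715201) = √(308252337/431) = 43*√71853303/431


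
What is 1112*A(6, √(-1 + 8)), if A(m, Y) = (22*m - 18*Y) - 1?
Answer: 145672 - 20016*√7 ≈ 92715.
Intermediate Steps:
A(m, Y) = -1 - 18*Y + 22*m (A(m, Y) = (-18*Y + 22*m) - 1 = -1 - 18*Y + 22*m)
1112*A(6, √(-1 + 8)) = 1112*(-1 - 18*√(-1 + 8) + 22*6) = 1112*(-1 - 18*√7 + 132) = 1112*(131 - 18*√7) = 145672 - 20016*√7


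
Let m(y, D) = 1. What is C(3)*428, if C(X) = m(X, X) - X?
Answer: -856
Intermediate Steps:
C(X) = 1 - X
C(3)*428 = (1 - 1*3)*428 = (1 - 3)*428 = -2*428 = -856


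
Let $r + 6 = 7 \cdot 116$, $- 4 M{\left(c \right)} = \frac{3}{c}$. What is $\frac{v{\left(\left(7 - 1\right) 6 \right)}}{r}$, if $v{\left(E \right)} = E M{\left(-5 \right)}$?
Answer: $\frac{27}{4030} \approx 0.0066997$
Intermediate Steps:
$M{\left(c \right)} = - \frac{3}{4 c}$ ($M{\left(c \right)} = - \frac{3 \frac{1}{c}}{4} = - \frac{3}{4 c}$)
$v{\left(E \right)} = \frac{3 E}{20}$ ($v{\left(E \right)} = E \left(- \frac{3}{4 \left(-5\right)}\right) = E \left(\left(- \frac{3}{4}\right) \left(- \frac{1}{5}\right)\right) = E \frac{3}{20} = \frac{3 E}{20}$)
$r = 806$ ($r = -6 + 7 \cdot 116 = -6 + 812 = 806$)
$\frac{v{\left(\left(7 - 1\right) 6 \right)}}{r} = \frac{\frac{3}{20} \left(7 - 1\right) 6}{806} = \frac{3 \cdot 6 \cdot 6}{20} \cdot \frac{1}{806} = \frac{3}{20} \cdot 36 \cdot \frac{1}{806} = \frac{27}{5} \cdot \frac{1}{806} = \frac{27}{4030}$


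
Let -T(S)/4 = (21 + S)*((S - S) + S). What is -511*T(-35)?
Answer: 1001560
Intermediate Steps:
T(S) = -4*S*(21 + S) (T(S) = -4*(21 + S)*((S - S) + S) = -4*(21 + S)*(0 + S) = -4*(21 + S)*S = -4*S*(21 + S))
-511*T(-35) = -(-2044)*(-35)*(21 - 35) = -(-2044)*(-35)*(-14) = -511*(-1960) = 1001560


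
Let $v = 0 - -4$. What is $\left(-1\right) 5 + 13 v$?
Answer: $47$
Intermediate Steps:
$v = 4$ ($v = 0 + 4 = 4$)
$\left(-1\right) 5 + 13 v = \left(-1\right) 5 + 13 \cdot 4 = -5 + 52 = 47$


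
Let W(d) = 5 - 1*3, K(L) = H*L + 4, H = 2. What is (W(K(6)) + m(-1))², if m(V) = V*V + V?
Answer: 4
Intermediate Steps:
K(L) = 4 + 2*L (K(L) = 2*L + 4 = 4 + 2*L)
m(V) = V + V² (m(V) = V² + V = V + V²)
W(d) = 2 (W(d) = 5 - 3 = 2)
(W(K(6)) + m(-1))² = (2 - (1 - 1))² = (2 - 1*0)² = (2 + 0)² = 2² = 4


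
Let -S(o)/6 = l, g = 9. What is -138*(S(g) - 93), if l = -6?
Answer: 7866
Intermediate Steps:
S(o) = 36 (S(o) = -6*(-6) = 36)
-138*(S(g) - 93) = -138*(36 - 93) = -138*(-57) = 7866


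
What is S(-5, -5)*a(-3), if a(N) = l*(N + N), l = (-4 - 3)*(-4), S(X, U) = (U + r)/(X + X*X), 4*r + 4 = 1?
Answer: 483/10 ≈ 48.300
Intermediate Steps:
r = -3/4 (r = -1 + (1/4)*1 = -1 + 1/4 = -3/4 ≈ -0.75000)
S(X, U) = (-3/4 + U)/(X + X**2) (S(X, U) = (U - 3/4)/(X + X*X) = (-3/4 + U)/(X + X**2))
l = 28 (l = -7*(-4) = 28)
a(N) = 56*N (a(N) = 28*(N + N) = 28*(2*N) = 56*N)
S(-5, -5)*a(-3) = ((-3/4 - 5)/((-5)*(1 - 5)))*(56*(-3)) = -1/5*(-23/4)/(-4)*(-168) = -1/5*(-1/4)*(-23/4)*(-168) = -23/80*(-168) = 483/10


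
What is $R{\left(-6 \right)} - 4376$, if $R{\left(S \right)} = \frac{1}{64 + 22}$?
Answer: $- \frac{376335}{86} \approx -4376.0$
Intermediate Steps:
$R{\left(S \right)} = \frac{1}{86}$
$R{\left(-6 \right)} - 4376 = \frac{1}{86} - 4376 = - \frac{376335}{86}$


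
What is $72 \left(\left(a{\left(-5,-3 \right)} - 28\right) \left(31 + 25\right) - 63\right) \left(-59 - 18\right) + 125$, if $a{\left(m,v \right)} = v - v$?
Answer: $9042389$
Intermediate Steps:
$a{\left(m,v \right)} = 0$
$72 \left(\left(a{\left(-5,-3 \right)} - 28\right) \left(31 + 25\right) - 63\right) \left(-59 - 18\right) + 125 = 72 \left(\left(0 - 28\right) \left(31 + 25\right) - 63\right) \left(-59 - 18\right) + 125 = 72 \left(\left(-28\right) 56 - 63\right) \left(-59 - 18\right) + 125 = 72 \left(-1568 - 63\right) \left(-77\right) + 125 = 72 \left(\left(-1631\right) \left(-77\right)\right) + 125 = 72 \cdot 125587 + 125 = 9042264 + 125 = 9042389$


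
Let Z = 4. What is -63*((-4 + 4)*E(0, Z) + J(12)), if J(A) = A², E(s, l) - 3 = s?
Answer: -9072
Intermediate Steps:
E(s, l) = 3 + s
-63*((-4 + 4)*E(0, Z) + J(12)) = -63*((-4 + 4)*(3 + 0) + 12²) = -63*(0*3 + 144) = -63*(0 + 144) = -63*144 = -9072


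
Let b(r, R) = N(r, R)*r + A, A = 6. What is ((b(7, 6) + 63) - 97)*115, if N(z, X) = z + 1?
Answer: 3220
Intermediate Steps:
N(z, X) = 1 + z
b(r, R) = 6 + r*(1 + r) (b(r, R) = (1 + r)*r + 6 = r*(1 + r) + 6 = 6 + r*(1 + r))
((b(7, 6) + 63) - 97)*115 = (((6 + 7*(1 + 7)) + 63) - 97)*115 = (((6 + 7*8) + 63) - 97)*115 = (((6 + 56) + 63) - 97)*115 = ((62 + 63) - 97)*115 = (125 - 97)*115 = 28*115 = 3220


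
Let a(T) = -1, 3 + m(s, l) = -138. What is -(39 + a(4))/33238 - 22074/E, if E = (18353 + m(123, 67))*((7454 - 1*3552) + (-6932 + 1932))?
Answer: -2181823/55387736724 ≈ -3.9392e-5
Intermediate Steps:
m(s, l) = -141 (m(s, l) = -3 - 138 = -141)
E = -19996776 (E = (18353 - 141)*((7454 - 1*3552) + (-6932 + 1932)) = 18212*((7454 - 3552) - 5000) = 18212*(3902 - 5000) = 18212*(-1098) = -19996776)
-(39 + a(4))/33238 - 22074/E = -(39 - 1)/33238 - 22074/(-19996776) = -1*38*(1/33238) - 22074*(-1/19996776) = -38*1/33238 + 3679/3332796 = -19/16619 + 3679/3332796 = -2181823/55387736724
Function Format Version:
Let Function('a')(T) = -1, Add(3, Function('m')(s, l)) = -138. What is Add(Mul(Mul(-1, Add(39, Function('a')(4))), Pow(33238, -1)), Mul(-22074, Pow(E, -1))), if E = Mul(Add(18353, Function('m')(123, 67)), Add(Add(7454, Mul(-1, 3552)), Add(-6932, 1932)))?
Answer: Rational(-2181823, 55387736724) ≈ -3.9392e-5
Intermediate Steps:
Function('m')(s, l) = -141 (Function('m')(s, l) = Add(-3, -138) = -141)
E = -19996776 (E = Mul(Add(18353, -141), Add(Add(7454, Mul(-1, 3552)), Add(-6932, 1932))) = Mul(18212, Add(Add(7454, -3552), -5000)) = Mul(18212, Add(3902, -5000)) = Mul(18212, -1098) = -19996776)
Add(Mul(Mul(-1, Add(39, Function('a')(4))), Pow(33238, -1)), Mul(-22074, Pow(E, -1))) = Add(Mul(Mul(-1, Add(39, -1)), Pow(33238, -1)), Mul(-22074, Pow(-19996776, -1))) = Add(Mul(Mul(-1, 38), Rational(1, 33238)), Mul(-22074, Rational(-1, 19996776))) = Add(Mul(-38, Rational(1, 33238)), Rational(3679, 3332796)) = Add(Rational(-19, 16619), Rational(3679, 3332796)) = Rational(-2181823, 55387736724)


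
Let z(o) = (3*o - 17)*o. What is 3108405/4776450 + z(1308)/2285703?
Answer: 100045239841/34658876490 ≈ 2.8866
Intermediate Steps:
z(o) = o*(-17 + 3*o) (z(o) = (-17 + 3*o)*o = o*(-17 + 3*o))
3108405/4776450 + z(1308)/2285703 = 3108405/4776450 + (1308*(-17 + 3*1308))/2285703 = 3108405*(1/4776450) + (1308*(-17 + 3924))*(1/2285703) = 207227/318430 + (1308*3907)*(1/2285703) = 207227/318430 + 5110356*(1/2285703) = 207227/318430 + 1703452/761901 = 100045239841/34658876490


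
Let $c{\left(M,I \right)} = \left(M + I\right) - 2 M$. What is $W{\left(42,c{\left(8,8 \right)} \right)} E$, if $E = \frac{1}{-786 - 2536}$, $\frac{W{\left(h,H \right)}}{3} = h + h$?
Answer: $- \frac{126}{1661} \approx -0.075858$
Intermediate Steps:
$c{\left(M,I \right)} = I - M$ ($c{\left(M,I \right)} = \left(I + M\right) - 2 M = I - M$)
$W{\left(h,H \right)} = 6 h$ ($W{\left(h,H \right)} = 3 \left(h + h\right) = 3 \cdot 2 h = 6 h$)
$E = - \frac{1}{3322}$ ($E = \frac{1}{-3322} = - \frac{1}{3322} \approx -0.00030102$)
$W{\left(42,c{\left(8,8 \right)} \right)} E = 6 \cdot 42 \left(- \frac{1}{3322}\right) = 252 \left(- \frac{1}{3322}\right) = - \frac{126}{1661}$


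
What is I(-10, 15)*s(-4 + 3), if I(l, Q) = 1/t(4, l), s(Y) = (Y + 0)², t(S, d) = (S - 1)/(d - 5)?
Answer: -5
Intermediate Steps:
t(S, d) = (-1 + S)/(-5 + d)
s(Y) = Y²
I(l, Q) = -5/3 + l/3 (I(l, Q) = 1/((-1 + 4)/(-5 + l)) = 1/(3/(-5 + l)) = -5/3 + l/3)
I(-10, 15)*s(-4 + 3) = (-5/3 + (⅓)*(-10))*(-4 + 3)² = (-5/3 - 10/3)*(-1)² = -5*1 = -5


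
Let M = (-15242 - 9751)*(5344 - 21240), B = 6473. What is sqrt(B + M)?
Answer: sqrt(397295201) ≈ 19932.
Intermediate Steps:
M = 397288728 (M = -24993*(-15896) = 397288728)
sqrt(B + M) = sqrt(6473 + 397288728) = sqrt(397295201)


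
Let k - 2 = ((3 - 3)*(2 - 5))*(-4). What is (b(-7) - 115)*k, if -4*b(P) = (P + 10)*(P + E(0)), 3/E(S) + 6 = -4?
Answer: -4381/20 ≈ -219.05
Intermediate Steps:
E(S) = -3/10 (E(S) = 3/(-6 - 4) = 3/(-10) = 3*(-1/10) = -3/10)
b(P) = -(10 + P)*(-3/10 + P)/4 (b(P) = -(P + 10)*(P - 3/10)/4 = -(10 + P)*(-3/10 + P)/4)
k = 2 (k = 2 + ((3 - 3)*(2 - 5))*(-4) = 2 + (0*(-3))*(-4) = 2 + 0*(-4) = 2 + 0 = 2)
(b(-7) - 115)*k = ((3/4 - 97/40*(-7) - 1/4*(-7)**2) - 115)*2 = ((3/4 + 679/40 - 1/4*49) - 115)*2 = ((3/4 + 679/40 - 49/4) - 115)*2 = (219/40 - 115)*2 = -4381/40*2 = -4381/20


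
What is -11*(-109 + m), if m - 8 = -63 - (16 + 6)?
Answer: 2046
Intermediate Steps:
m = -77 (m = 8 + (-63 - (16 + 6)) = 8 + (-63 - 1*22) = 8 + (-63 - 22) = 8 - 85 = -77)
-11*(-109 + m) = -11*(-109 - 77) = -11*(-186) = 2046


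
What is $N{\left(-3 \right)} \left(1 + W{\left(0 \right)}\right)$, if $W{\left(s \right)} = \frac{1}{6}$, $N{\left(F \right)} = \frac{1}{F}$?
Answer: $- \frac{7}{18} \approx -0.38889$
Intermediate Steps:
$W{\left(s \right)} = \frac{1}{6}$
$N{\left(-3 \right)} \left(1 + W{\left(0 \right)}\right) = \frac{1 + \frac{1}{6}}{-3} = \left(- \frac{1}{3}\right) \frac{7}{6} = - \frac{7}{18}$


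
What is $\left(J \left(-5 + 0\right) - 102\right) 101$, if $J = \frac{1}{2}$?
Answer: $- \frac{21109}{2} \approx -10555.0$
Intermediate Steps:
$J = \frac{1}{2} \approx 0.5$
$\left(J \left(-5 + 0\right) - 102\right) 101 = \left(\frac{-5 + 0}{2} - 102\right) 101 = \left(\frac{1}{2} \left(-5\right) - 102\right) 101 = \left(- \frac{5}{2} - 102\right) 101 = \left(- \frac{209}{2}\right) 101 = - \frac{21109}{2}$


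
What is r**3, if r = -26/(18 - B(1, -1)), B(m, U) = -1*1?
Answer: -17576/6859 ≈ -2.5625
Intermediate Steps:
B(m, U) = -1
r = -26/19 (r = -26/(18 - 1*(-1)) = -26/(18 + 1) = -26/19 ≈ -1.3684)
r**3 = (-26/19)**3 = -17576/6859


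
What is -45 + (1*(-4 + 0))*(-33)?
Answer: 87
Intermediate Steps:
-45 + (1*(-4 + 0))*(-33) = -45 + (1*(-4))*(-33) = -45 - 4*(-33) = -45 + 132 = 87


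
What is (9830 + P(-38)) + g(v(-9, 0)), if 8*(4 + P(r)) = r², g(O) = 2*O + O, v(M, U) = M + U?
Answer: 19959/2 ≈ 9979.5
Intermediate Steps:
g(O) = 3*O
P(r) = -4 + r²/8
(9830 + P(-38)) + g(v(-9, 0)) = (9830 + (-4 + (⅛)*(-38)²)) + 3*(-9 + 0) = (9830 + (-4 + (⅛)*1444)) + 3*(-9) = (9830 + (-4 + 361/2)) - 27 = (9830 + 353/2) - 27 = 20013/2 - 27 = 19959/2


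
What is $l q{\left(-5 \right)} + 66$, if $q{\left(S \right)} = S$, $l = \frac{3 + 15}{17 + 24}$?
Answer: $\frac{2616}{41} \approx 63.805$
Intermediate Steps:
$l = \frac{18}{41} \approx 0.43902$
$l q{\left(-5 \right)} + 66 = \frac{18}{41} \left(-5\right) + 66 = - \frac{90}{41} + 66 = \frac{2616}{41}$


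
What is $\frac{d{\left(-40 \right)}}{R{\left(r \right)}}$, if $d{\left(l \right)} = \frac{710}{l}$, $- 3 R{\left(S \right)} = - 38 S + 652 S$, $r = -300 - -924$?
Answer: $\frac{71}{510848} \approx 0.00013898$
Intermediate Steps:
$r = 624$ ($r = -300 + 924 = 624$)
$R{\left(S \right)} = - \frac{614 S}{3}$ ($R{\left(S \right)} = - \frac{- 38 S + 652 S}{3} = - \frac{614 S}{3}$)
$\frac{d{\left(-40 \right)}}{R{\left(r \right)}} = \frac{710 \frac{1}{-40}}{\left(- \frac{614}{3}\right) 624} = \frac{710 \left(- \frac{1}{40}\right)}{-127712} = \left(- \frac{71}{4}\right) \left(- \frac{1}{127712}\right) = \frac{71}{510848}$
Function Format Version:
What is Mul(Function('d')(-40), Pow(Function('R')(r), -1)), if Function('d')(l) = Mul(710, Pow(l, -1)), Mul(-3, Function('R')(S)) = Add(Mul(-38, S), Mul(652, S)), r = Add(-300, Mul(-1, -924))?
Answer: Rational(71, 510848) ≈ 0.00013898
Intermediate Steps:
r = 624 (r = Add(-300, 924) = 624)
Function('R')(S) = Mul(Rational(-614, 3), S) (Function('R')(S) = Mul(Rational(-1, 3), Add(Mul(-38, S), Mul(652, S))) = Mul(Rational(-1, 3), Mul(614, S)) = Mul(Rational(-614, 3), S))
Mul(Function('d')(-40), Pow(Function('R')(r), -1)) = Mul(Mul(710, Pow(-40, -1)), Pow(Mul(Rational(-614, 3), 624), -1)) = Mul(Mul(710, Rational(-1, 40)), Pow(-127712, -1)) = Mul(Rational(-71, 4), Rational(-1, 127712)) = Rational(71, 510848)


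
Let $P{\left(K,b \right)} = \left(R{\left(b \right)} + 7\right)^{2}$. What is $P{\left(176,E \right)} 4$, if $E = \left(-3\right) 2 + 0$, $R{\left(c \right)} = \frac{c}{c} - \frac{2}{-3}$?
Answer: $\frac{2704}{9} \approx 300.44$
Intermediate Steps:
$R{\left(c \right)} = \frac{5}{3}$ ($R{\left(c \right)} = 1 - - \frac{2}{3} = 1 + \frac{2}{3} = \frac{5}{3}$)
$E = -6$ ($E = -6 + 0 = -6$)
$P{\left(K,b \right)} = \frac{676}{9}$ ($P{\left(K,b \right)} = \left(\frac{5}{3} + 7\right)^{2} = \left(\frac{26}{3}\right)^{2} = \frac{676}{9}$)
$P{\left(176,E \right)} 4 = \frac{676}{9} \cdot 4 = \frac{2704}{9}$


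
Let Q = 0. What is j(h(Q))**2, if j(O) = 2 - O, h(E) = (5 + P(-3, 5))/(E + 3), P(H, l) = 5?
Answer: 16/9 ≈ 1.7778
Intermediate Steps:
h(E) = 10/(3 + E) (h(E) = (5 + 5)/(E + 3) = 10/(3 + E))
j(h(Q))**2 = (2 - 10/(3 + 0))**2 = (2 - 10/3)**2 = (-4/3)**2 = 16/9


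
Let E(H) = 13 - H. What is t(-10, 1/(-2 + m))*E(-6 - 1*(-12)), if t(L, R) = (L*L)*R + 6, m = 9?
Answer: 142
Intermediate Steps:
t(L, R) = 6 + R*L**2 (t(L, R) = L**2*R + 6 = R*L**2 + 6 = 6 + R*L**2)
t(-10, 1/(-2 + m))*E(-6 - 1*(-12)) = (6 + (-10)**2/(-2 + 9))*(13 - (-6 - 1*(-12))) = (6 + 100/7)*(13 - (-6 + 12)) = (6 + (1/7)*100)*(13 - 1*6) = (6 + 100/7)*(13 - 6) = (142/7)*7 = 142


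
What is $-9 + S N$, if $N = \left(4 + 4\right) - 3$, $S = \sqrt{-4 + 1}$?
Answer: $-9 + 5 i \sqrt{3} \approx -9.0 + 8.6602 i$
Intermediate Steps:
$S = i \sqrt{3}$ ($S = \sqrt{-3} = i \sqrt{3} \approx 1.732 i$)
$N = 5$ ($N = 8 - 3 = 5$)
$-9 + S N = -9 + i \sqrt{3} \cdot 5 = -9 + 5 i \sqrt{3}$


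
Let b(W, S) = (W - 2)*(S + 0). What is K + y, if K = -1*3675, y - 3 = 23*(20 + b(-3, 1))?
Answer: -3327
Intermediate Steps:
b(W, S) = S*(-2 + W) (b(W, S) = (-2 + W)*S = S*(-2 + W))
y = 348 (y = 3 + 23*(20 + 1*(-2 - 3)) = 3 + 23*(20 + 1*(-5)) = 3 + 23*(20 - 5) = 3 + 23*15 = 3 + 345 = 348)
K = -3675
K + y = -3675 + 348 = -3327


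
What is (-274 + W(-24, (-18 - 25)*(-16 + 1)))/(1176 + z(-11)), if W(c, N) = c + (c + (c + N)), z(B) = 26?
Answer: 299/1202 ≈ 0.24875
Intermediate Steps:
W(c, N) = N + 3*c (W(c, N) = c + (c + (N + c)) = c + (N + 2*c) = N + 3*c)
(-274 + W(-24, (-18 - 25)*(-16 + 1)))/(1176 + z(-11)) = (-274 + ((-18 - 25)*(-16 + 1) + 3*(-24)))/(1176 + 26) = (-274 + (-43*(-15) - 72))/1202 = (-274 + (645 - 72))*(1/1202) = (-274 + 573)*(1/1202) = 299*(1/1202) = 299/1202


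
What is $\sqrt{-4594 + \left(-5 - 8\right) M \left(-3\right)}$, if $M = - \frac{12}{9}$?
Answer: $i \sqrt{4646} \approx 68.162 i$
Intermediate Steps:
$M = - \frac{4}{3}$ ($M = \left(-12\right) \frac{1}{9} = - \frac{4}{3} \approx -1.3333$)
$\sqrt{-4594 + \left(-5 - 8\right) M \left(-3\right)} = \sqrt{-4594 + \left(-5 - 8\right) \left(- \frac{4}{3}\right) \left(-3\right)} = \sqrt{-4594 + \left(-13\right) \left(- \frac{4}{3}\right) \left(-3\right)} = \sqrt{-4594 + \frac{52}{3} \left(-3\right)} = \sqrt{-4594 - 52} = \sqrt{-4646} = i \sqrt{4646}$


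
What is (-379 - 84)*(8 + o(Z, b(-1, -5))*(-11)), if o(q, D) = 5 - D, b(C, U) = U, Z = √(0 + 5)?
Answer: 47226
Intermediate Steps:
Z = √5 ≈ 2.2361
(-379 - 84)*(8 + o(Z, b(-1, -5))*(-11)) = (-379 - 84)*(8 + (5 - 1*(-5))*(-11)) = -463*(8 + (5 + 5)*(-11)) = -463*(8 + 10*(-11)) = -463*(8 - 110) = -463*(-102) = 47226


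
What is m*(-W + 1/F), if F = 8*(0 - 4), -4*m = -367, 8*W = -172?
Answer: 252129/128 ≈ 1969.8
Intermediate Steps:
W = -43/2 (W = (⅛)*(-172) = -43/2 ≈ -21.500)
m = 367/4 (m = -¼*(-367) = 367/4 ≈ 91.750)
F = -32 (F = 8*(-4) = -32)
m*(-W + 1/F) = 367*(-1*(-43/2) + 1/(-32))/4 = 367*(43/2 - 1/32)/4 = (367/4)*(687/32) = 252129/128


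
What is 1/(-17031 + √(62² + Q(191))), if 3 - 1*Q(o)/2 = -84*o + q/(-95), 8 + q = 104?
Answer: -1617945/27551806993 - √324358690/27551806993 ≈ -5.9377e-5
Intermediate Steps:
q = 96 (q = -8 + 104 = 96)
Q(o) = 762/95 + 168*o (Q(o) = 6 - 2*(-84*o + 96/(-95)) = 6 - 2*(-42*2*o + 96*(-1/95)) = 6 - 2*(-42*2*o - 96/95) = 6 - 2*(-84*o - 96/95) = 6 - 2*(-96/95 - 84*o) = 6 + (192/95 + 168*o) = 762/95 + 168*o)
1/(-17031 + √(62² + Q(191))) = 1/(-17031 + √(62² + (762/95 + 168*191))) = 1/(-17031 + √(3844 + (762/95 + 32088))) = 1/(-17031 + √(3844 + 3049122/95)) = 1/(-17031 + √(3414302/95)) = 1/(-17031 + √324358690/95)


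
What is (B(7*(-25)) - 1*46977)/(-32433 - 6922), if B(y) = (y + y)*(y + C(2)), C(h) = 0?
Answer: -14273/39355 ≈ -0.36267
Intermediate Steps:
B(y) = 2*y² (B(y) = (y + y)*(y + 0) = (2*y)*y = 2*y²)
(B(7*(-25)) - 1*46977)/(-32433 - 6922) = (2*(7*(-25))² - 1*46977)/(-32433 - 6922) = (2*(-175)² - 46977)/(-39355) = (2*30625 - 46977)*(-1/39355) = (61250 - 46977)*(-1/39355) = 14273*(-1/39355) = -14273/39355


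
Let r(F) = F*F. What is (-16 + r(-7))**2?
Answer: 1089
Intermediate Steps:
r(F) = F**2
(-16 + r(-7))**2 = (-16 + (-7)**2)**2 = (-16 + 49)**2 = 33**2 = 1089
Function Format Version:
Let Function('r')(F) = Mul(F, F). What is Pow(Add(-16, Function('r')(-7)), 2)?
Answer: 1089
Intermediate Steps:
Function('r')(F) = Pow(F, 2)
Pow(Add(-16, Function('r')(-7)), 2) = Pow(Add(-16, Pow(-7, 2)), 2) = Pow(Add(-16, 49), 2) = Pow(33, 2) = 1089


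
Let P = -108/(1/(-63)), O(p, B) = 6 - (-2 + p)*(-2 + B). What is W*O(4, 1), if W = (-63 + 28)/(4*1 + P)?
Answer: -35/851 ≈ -0.041128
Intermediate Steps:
O(p, B) = 6 - (-2 + B)*(-2 + p)
P = 6804 (P = -108/(-1/63) = -108*(-63) = 6804)
W = -35/6808 (W = (-63 + 28)/(4*1 + 6804) = -35/(4 + 6804) = -35/6808 ≈ -0.0051410)
W*O(4, 1) = -35*(2 + 2*1 + 2*4 - 1*1*4)/6808 = -35*(2 + 2 + 8 - 4)/6808 = -35/6808*8 = -35/851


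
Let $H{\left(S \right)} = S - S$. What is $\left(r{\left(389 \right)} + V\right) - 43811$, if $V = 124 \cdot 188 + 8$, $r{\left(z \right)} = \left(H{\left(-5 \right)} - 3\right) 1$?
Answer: $-20494$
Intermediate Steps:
$H{\left(S \right)} = 0$
$r{\left(z \right)} = -3$ ($r{\left(z \right)} = \left(0 - 3\right) 1 = \left(-3\right) 1 = -3$)
$V = 23320$ ($V = 23312 + 8 = 23320$)
$\left(r{\left(389 \right)} + V\right) - 43811 = \left(-3 + 23320\right) - 43811 = 23317 - 43811 = -20494$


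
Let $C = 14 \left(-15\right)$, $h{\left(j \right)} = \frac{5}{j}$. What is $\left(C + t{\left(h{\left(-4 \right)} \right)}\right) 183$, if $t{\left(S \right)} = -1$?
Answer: $-38613$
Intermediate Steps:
$C = -210$
$\left(C + t{\left(h{\left(-4 \right)} \right)}\right) 183 = \left(-210 - 1\right) 183 = \left(-211\right) 183 = -38613$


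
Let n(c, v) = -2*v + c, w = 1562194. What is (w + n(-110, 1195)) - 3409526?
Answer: -1849832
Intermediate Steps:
n(c, v) = c - 2*v
(w + n(-110, 1195)) - 3409526 = (1562194 + (-110 - 2*1195)) - 3409526 = (1562194 + (-110 - 2390)) - 3409526 = (1562194 - 2500) - 3409526 = 1559694 - 3409526 = -1849832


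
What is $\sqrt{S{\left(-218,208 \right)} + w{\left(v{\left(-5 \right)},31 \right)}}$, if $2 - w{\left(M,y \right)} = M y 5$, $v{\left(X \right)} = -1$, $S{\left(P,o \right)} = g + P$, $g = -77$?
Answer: $i \sqrt{138} \approx 11.747 i$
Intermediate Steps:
$S{\left(P,o \right)} = -77 + P$
$w{\left(M,y \right)} = 2 - 5 M y$ ($w{\left(M,y \right)} = 2 - M y 5 = 2 - 5 M y$)
$\sqrt{S{\left(-218,208 \right)} + w{\left(v{\left(-5 \right)},31 \right)}} = \sqrt{\left(-77 - 218\right) - \left(-2 - 155\right)} = \sqrt{-295 + \left(2 + 155\right)} = \sqrt{-295 + 157} = \sqrt{-138} = i \sqrt{138}$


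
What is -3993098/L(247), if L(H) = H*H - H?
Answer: -1996549/30381 ≈ -65.717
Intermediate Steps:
L(H) = H**2 - H
-3993098/L(247) = -3993098*1/(247*(-1 + 247)) = -3993098/(247*246) = -3993098/60762 = -3993098*1/60762 = -1996549/30381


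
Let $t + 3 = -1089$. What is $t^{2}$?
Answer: $1192464$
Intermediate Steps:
$t = -1092$ ($t = -3 - 1089 = -1092$)
$t^{2} = \left(-1092\right)^{2} = 1192464$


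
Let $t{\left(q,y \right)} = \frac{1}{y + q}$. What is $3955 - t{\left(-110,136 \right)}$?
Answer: $\frac{102829}{26} \approx 3955.0$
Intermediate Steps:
$t{\left(q,y \right)} = \frac{1}{q + y}$
$3955 - t{\left(-110,136 \right)} = 3955 - \frac{1}{-110 + 136} = 3955 - \frac{1}{26} = \frac{102829}{26}$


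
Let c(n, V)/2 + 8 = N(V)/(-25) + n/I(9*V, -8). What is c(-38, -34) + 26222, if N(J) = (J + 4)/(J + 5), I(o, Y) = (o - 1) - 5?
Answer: 296391679/11310 ≈ 26206.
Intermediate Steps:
I(o, Y) = -6 + o (I(o, Y) = (-1 + o) - 5 = -6 + o)
N(J) = (4 + J)/(5 + J)
c(n, V) = -16 + 2*n/(-6 + 9*V) - 2*(4 + V)/(25*(5 + V)) (c(n, V) = -16 + 2*(((4 + V)/(5 + V))/(-25) + n/(-6 + 9*V)) = -16 + 2*(((4 + V)/(5 + V))*(-1/25) + n/(-6 + 9*V)) = -16 + 2*(-(4 + V)/(25*(5 + V)) + n/(-6 + 9*V)) = -16 + 2*(n/(-6 + 9*V) - (4 + V)/(25*(5 + V))) = -16 + (2*n/(-6 + 9*V) - 2*(4 + V)/(25*(5 + V))) = -16 + 2*n/(-6 + 9*V) - 2*(4 + V)/(25*(5 + V)))
c(-38, -34) + 26222 = 2*(6024 - 7830*(-34) - 1809*(-34)**2 + 125*(-38) + 25*(-34)*(-38))/(75*(-10 + 3*(-34)**2 + 13*(-34))) + 26222 = 2*(6024 + 266220 - 1809*1156 - 4750 + 32300)/(75*(-10 + 3*1156 - 442)) + 26222 = 2*(6024 + 266220 - 2091204 - 4750 + 32300)/(75*(-10 + 3468 - 442)) + 26222 = (2/75)*(-1791410)/3016 + 26222 = (2/75)*(1/3016)*(-1791410) + 26222 = -179141/11310 + 26222 = 296391679/11310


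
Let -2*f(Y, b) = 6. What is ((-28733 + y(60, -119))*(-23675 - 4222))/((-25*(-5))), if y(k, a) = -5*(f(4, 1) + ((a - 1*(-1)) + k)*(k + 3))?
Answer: 291467856/125 ≈ 2.3317e+6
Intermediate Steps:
f(Y, b) = -3 (f(Y, b) = -1/2*6 = -3)
y(k, a) = 15 - 5*(3 + k)*(1 + a + k) (y(k, a) = -5*(-3 + ((a - 1*(-1)) + k)*(k + 3)) = -5*(-3 + ((a + 1) + k)*(3 + k)) = -5*(-3 + ((1 + a) + k)*(3 + k)) = -5*(-3 + (1 + a + k)*(3 + k)) = -5*(-3 + (3 + k)*(1 + a + k)) = 15 - 5*(3 + k)*(1 + a + k))
((-28733 + y(60, -119))*(-23675 - 4222))/((-25*(-5))) = ((-28733 + (-20*60 - 15*(-119) - 5*60**2 - 5*(-119)*60))*(-23675 - 4222))/((-25*(-5))) = ((-28733 + (-1200 + 1785 - 5*3600 + 35700))*(-27897))/125 = ((-28733 + (-1200 + 1785 - 18000 + 35700))*(-27897))*(1/125) = ((-28733 + 18285)*(-27897))*(1/125) = -10448*(-27897)*(1/125) = 291467856*(1/125) = 291467856/125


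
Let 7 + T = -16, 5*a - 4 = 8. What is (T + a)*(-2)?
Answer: 206/5 ≈ 41.200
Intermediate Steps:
a = 12/5 (a = 4/5 + (1/5)*8 = 4/5 + 8/5 = 12/5 ≈ 2.4000)
T = -23 (T = -7 - 16 = -23)
(T + a)*(-2) = (-23 + 12/5)*(-2) = -103/5*(-2) = 206/5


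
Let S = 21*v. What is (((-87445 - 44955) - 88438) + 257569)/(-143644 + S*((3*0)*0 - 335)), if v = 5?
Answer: -36731/178819 ≈ -0.20541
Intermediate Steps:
S = 105 (S = 21*5 = 105)
(((-87445 - 44955) - 88438) + 257569)/(-143644 + S*((3*0)*0 - 335)) = (((-87445 - 44955) - 88438) + 257569)/(-143644 + 105*((3*0)*0 - 335)) = ((-132400 - 88438) + 257569)/(-143644 + 105*(0*0 - 335)) = (-220838 + 257569)/(-143644 + 105*(0 - 335)) = 36731/(-143644 + 105*(-335)) = 36731/(-143644 - 35175) = 36731/(-178819) = 36731*(-1/178819) = -36731/178819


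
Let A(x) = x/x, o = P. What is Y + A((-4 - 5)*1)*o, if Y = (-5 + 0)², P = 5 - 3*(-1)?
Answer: 33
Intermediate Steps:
P = 8 (P = 5 + 3 = 8)
o = 8
A(x) = 1
Y = 25 (Y = (-5)² = 25)
Y + A((-4 - 5)*1)*o = 25 + 1*8 = 25 + 8 = 33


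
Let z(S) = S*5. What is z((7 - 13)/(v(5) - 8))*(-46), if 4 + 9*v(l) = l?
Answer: -12420/71 ≈ -174.93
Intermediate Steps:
v(l) = -4/9 + l/9
z(S) = 5*S
z((7 - 13)/(v(5) - 8))*(-46) = (5*((7 - 13)/((-4/9 + (⅑)*5) - 8)))*(-46) = (5*(-6/((-4/9 + 5/9) - 8)))*(-46) = (5*(-6/(⅑ - 8)))*(-46) = (5*(-6/(-71/9)))*(-46) = (5*(-6*(-9/71)))*(-46) = (5*(54/71))*(-46) = (270/71)*(-46) = -12420/71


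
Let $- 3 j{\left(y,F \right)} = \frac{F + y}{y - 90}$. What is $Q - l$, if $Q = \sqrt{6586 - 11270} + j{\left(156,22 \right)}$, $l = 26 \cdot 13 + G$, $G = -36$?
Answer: $- \frac{29987}{99} + 2 i \sqrt{1171} \approx -302.9 + 68.44 i$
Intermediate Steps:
$j{\left(y,F \right)} = - \frac{F + y}{3 \left(-90 + y\right)}$ ($j{\left(y,F \right)} = - \frac{\left(F + y\right) \frac{1}{y - 90}}{3} = - \frac{\left(F + y\right) \frac{1}{-90 + y}}{3} = - \frac{\frac{1}{-90 + y} \left(F + y\right)}{3} = - \frac{F + y}{3 \left(-90 + y\right)}$)
$l = 302$ ($l = 26 \cdot 13 - 36 = 338 - 36 = 302$)
$Q = - \frac{89}{99} + 2 i \sqrt{1171}$ ($Q = \sqrt{6586 - 11270} + \frac{\left(-1\right) 22 - 156}{3 \left(-90 + 156\right)} = \sqrt{-4684} + \frac{-22 - 156}{3 \cdot 66} = 2 i \sqrt{1171} + \frac{1}{3} \cdot \frac{1}{66} \left(-178\right) = 2 i \sqrt{1171} - \frac{89}{99} = - \frac{89}{99} + 2 i \sqrt{1171} \approx -0.89899 + 68.44 i$)
$Q - l = \left(- \frac{89}{99} + 2 i \sqrt{1171}\right) - 302 = - \frac{29987}{99} + 2 i \sqrt{1171}$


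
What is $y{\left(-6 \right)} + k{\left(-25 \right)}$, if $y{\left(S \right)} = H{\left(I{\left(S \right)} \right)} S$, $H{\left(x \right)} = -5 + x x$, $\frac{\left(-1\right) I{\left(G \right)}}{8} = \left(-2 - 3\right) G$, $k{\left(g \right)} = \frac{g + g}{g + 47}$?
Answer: $- \frac{3801295}{11} \approx -3.4557 \cdot 10^{5}$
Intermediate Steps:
$k{\left(g \right)} = \frac{2 g}{47 + g}$
$I{\left(G \right)} = 40 G$ ($I{\left(G \right)} = - 8 \left(-2 - 3\right) G = - 8 \left(- 5 G\right) = 40 G$)
$H{\left(x \right)} = -5 + x^{2}$
$y{\left(S \right)} = S \left(-5 + 1600 S^{2}\right)$ ($y{\left(S \right)} = \left(-5 + \left(40 S\right)^{2}\right) S = \left(-5 + 1600 S^{2}\right) S = S \left(-5 + 1600 S^{2}\right)$)
$y{\left(-6 \right)} + k{\left(-25 \right)} = \left(\left(-5\right) \left(-6\right) + 1600 \left(-6\right)^{3}\right) + 2 \left(-25\right) \frac{1}{47 - 25} = \left(30 + 1600 \left(-216\right)\right) + 2 \left(-25\right) \frac{1}{22} = \left(30 - 345600\right) + 2 \left(-25\right) \frac{1}{22} = -345570 - \frac{25}{11} = - \frac{3801295}{11}$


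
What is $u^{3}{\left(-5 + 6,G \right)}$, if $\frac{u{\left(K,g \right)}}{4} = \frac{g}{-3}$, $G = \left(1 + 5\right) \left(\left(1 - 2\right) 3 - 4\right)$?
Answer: $175616$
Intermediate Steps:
$G = -42$ ($G = 6 \left(\left(-1\right) 3 - 4\right) = 6 \left(-3 - 4\right) = 6 \left(-7\right) = -42$)
$u{\left(K,g \right)} = - \frac{4 g}{3}$ ($u{\left(K,g \right)} = 4 \frac{g}{-3} = 4 g \left(- \frac{1}{3}\right) = 4 \left(- \frac{g}{3}\right) = - \frac{4 g}{3}$)
$u^{3}{\left(-5 + 6,G \right)} = \left(\left(- \frac{4}{3}\right) \left(-42\right)\right)^{3} = 56^{3} = 175616$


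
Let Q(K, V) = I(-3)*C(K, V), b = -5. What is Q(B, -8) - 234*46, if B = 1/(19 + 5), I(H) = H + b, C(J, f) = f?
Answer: -10700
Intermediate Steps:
I(H) = -5 + H (I(H) = H - 5 = -5 + H)
B = 1/24 ≈ 0.041667
Q(K, V) = -8*V (Q(K, V) = (-5 - 3)*V = -8*V)
Q(B, -8) - 234*46 = -8*(-8) - 234*46 = 64 - 10764 = -10700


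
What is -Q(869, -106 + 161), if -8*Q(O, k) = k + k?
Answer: 55/4 ≈ 13.750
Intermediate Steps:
Q(O, k) = -k/4 (Q(O, k) = -(k + k)/8 = -k/4)
-Q(869, -106 + 161) = -(-1)*(-106 + 161)/4 = -(-1)*55/4 = -1*(-55/4) = 55/4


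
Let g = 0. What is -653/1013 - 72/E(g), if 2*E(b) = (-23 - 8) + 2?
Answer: 126935/29377 ≈ 4.3209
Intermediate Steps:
E(b) = -29/2 (E(b) = ((-23 - 8) + 2)/2 = (-31 + 2)/2 = (1/2)*(-29) = -29/2)
-653/1013 - 72/E(g) = -653/1013 - 72/(-29/2) = -653*1/1013 - 72*(-2/29) = -653/1013 + 144/29 = 126935/29377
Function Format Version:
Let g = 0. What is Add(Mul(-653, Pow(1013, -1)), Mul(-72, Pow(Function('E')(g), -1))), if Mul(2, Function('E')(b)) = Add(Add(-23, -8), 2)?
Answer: Rational(126935, 29377) ≈ 4.3209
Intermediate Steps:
Function('E')(b) = Rational(-29, 2) (Function('E')(b) = Mul(Rational(1, 2), Add(Add(-23, -8), 2)) = Mul(Rational(1, 2), Add(-31, 2)) = Mul(Rational(1, 2), -29) = Rational(-29, 2))
Add(Mul(-653, Pow(1013, -1)), Mul(-72, Pow(Function('E')(g), -1))) = Add(Mul(-653, Pow(1013, -1)), Mul(-72, Pow(Rational(-29, 2), -1))) = Add(Mul(-653, Rational(1, 1013)), Mul(-72, Rational(-2, 29))) = Add(Rational(-653, 1013), Rational(144, 29)) = Rational(126935, 29377)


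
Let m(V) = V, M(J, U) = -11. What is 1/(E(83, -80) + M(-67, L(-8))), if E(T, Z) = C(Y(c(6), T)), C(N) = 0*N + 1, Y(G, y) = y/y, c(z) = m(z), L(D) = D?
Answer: -⅒ ≈ -0.10000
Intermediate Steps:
c(z) = z
Y(G, y) = 1
C(N) = 1 (C(N) = 0 + 1 = 1)
E(T, Z) = 1
1/(E(83, -80) + M(-67, L(-8))) = 1/(1 - 11) = 1/(-10) = -⅒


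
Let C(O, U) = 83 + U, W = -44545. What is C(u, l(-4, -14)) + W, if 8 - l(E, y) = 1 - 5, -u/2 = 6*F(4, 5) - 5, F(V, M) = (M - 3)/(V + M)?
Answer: -44450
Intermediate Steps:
F(V, M) = (-3 + M)/(M + V)
u = 22/3 (u = -2*(6*((-3 + 5)/(5 + 4)) - 5) = -2*(6*(2/9) - 5) = -2*(4/3 - 5) = -2*(-11/3) = 22/3 ≈ 7.3333)
l(E, y) = 12 (l(E, y) = 8 - (1 - 5) = 8 - 1*(-4) = 8 + 4 = 12)
C(u, l(-4, -14)) + W = (83 + 12) - 44545 = 95 - 44545 = -44450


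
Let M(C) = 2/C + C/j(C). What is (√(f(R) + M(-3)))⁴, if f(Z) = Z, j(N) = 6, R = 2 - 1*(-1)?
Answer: 121/36 ≈ 3.3611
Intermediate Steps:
R = 3 (R = 2 + 1 = 3)
M(C) = 2/C + C/6
(√(f(R) + M(-3)))⁴ = (√(3 + (2/(-3) + (⅙)*(-3))))⁴ = (√(3 + (2*(-⅓) - ½)))⁴ = (√(3 + (-⅔ - ½)))⁴ = (√(3 - 7/6))⁴ = (√(11/6))⁴ = (√66/6)⁴ = 121/36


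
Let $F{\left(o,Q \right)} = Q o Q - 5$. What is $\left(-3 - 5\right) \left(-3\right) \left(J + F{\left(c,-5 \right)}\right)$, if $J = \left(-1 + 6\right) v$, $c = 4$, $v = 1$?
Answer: $2400$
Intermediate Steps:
$J = 5$ ($J = \left(-1 + 6\right) 1 = 5 \cdot 1 = 5$)
$F{\left(o,Q \right)} = -5 + o Q^{2}$ ($F{\left(o,Q \right)} = o Q^{2} - 5 = -5 + o Q^{2}$)
$\left(-3 - 5\right) \left(-3\right) \left(J + F{\left(c,-5 \right)}\right) = \left(-3 - 5\right) \left(-3\right) \left(5 - \left(5 - 4 \left(-5\right)^{2}\right)\right) = \left(-8\right) \left(-3\right) \left(5 + \left(-5 + 4 \cdot 25\right)\right) = 24 \left(5 + \left(-5 + 100\right)\right) = 24 \left(5 + 95\right) = 24 \cdot 100 = 2400$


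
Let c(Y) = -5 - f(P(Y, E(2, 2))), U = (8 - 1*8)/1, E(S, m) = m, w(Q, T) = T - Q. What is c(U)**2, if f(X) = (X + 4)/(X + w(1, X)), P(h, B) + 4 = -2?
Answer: 4489/169 ≈ 26.562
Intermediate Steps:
P(h, B) = -6 (P(h, B) = -4 - 2 = -6)
f(X) = (4 + X)/(-1 + 2*X) (f(X) = (X + 4)/(X + (X - 1*1)) = (4 + X)/(X + (X - 1)) = (4 + X)/(X + (-1 + X)) = (4 + X)/(-1 + 2*X))
U = 0 (U = (8 - 8)*1 = 0*1 = 0)
c(Y) = -67/13 (c(Y) = -5 - (4 - 6)/(-1 + 2*(-6)) = -5 - (-2)/(-1 - 12) = -5 - (-2)/(-13) = -5 - (-1)*(-2)/13 = -5 - 1*2/13 = -5 - 2/13 = -67/13)
c(U)**2 = (-67/13)**2 = 4489/169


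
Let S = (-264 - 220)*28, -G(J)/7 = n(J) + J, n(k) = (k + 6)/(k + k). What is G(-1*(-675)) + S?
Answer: -8226239/450 ≈ -18281.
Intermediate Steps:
n(k) = (6 + k)/(2*k) (n(k) = (6 + k)/((2*k)) = (6 + k)*(1/(2*k)) = (6 + k)/(2*k))
G(J) = -7*J - 7*(6 + J)/(2*J) (G(J) = -7*((6 + J)/(2*J) + J) = -7*(J + (6 + J)/(2*J)) = -7*J - 7*(6 + J)/(2*J))
S = -13552 (S = -484*28 = -13552)
G(-1*(-675)) + S = (-7/2 - 21/((-1*(-675))) - (-7)*(-675)) - 13552 = (-7/2 - 21/675 - 7*675) - 13552 = (-7/2 - 21*1/675 - 4725) - 13552 = (-7/2 - 7/225 - 4725) - 13552 = -2127839/450 - 13552 = -8226239/450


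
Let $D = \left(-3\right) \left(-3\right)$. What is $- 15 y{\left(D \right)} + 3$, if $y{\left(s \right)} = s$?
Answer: $-132$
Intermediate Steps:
$D = 9$
$- 15 y{\left(D \right)} + 3 = \left(-15\right) 9 + 3 = -135 + 3 = -132$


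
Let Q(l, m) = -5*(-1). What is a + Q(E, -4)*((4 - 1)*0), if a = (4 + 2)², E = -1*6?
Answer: 36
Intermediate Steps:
E = -6
Q(l, m) = 5
a = 36 (a = 6² = 36)
a + Q(E, -4)*((4 - 1)*0) = 36 + 5*((4 - 1)*0) = 36 + 5*(3*0) = 36 + 5*0 = 36 + 0 = 36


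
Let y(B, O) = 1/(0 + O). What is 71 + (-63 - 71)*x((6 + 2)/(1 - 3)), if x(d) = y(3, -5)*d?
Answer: -181/5 ≈ -36.200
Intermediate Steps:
y(B, O) = 1/O
x(d) = -d/5 (x(d) = d/(-5) = -d/5)
71 + (-63 - 71)*x((6 + 2)/(1 - 3)) = 71 + (-63 - 71)*(-(6 + 2)/(5*(1 - 3))) = 71 - (-134)*8/(-2)/5 = 71 - (-134)*8*(-½)/5 = 71 - (-134)*(-4)/5 = 71 - 134*⅘ = 71 - 536/5 = -181/5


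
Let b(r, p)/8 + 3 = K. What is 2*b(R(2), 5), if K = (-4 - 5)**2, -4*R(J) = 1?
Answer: 1248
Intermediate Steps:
R(J) = -1/4 (R(J) = -1/4*1 = -1/4)
K = 81 (K = (-9)**2 = 81)
b(r, p) = 624 (b(r, p) = -24 + 8*81 = -24 + 648 = 624)
2*b(R(2), 5) = 2*624 = 1248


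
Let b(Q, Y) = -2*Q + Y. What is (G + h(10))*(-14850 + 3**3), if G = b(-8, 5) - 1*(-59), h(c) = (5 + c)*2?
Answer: -1630530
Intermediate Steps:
h(c) = 10 + 2*c
b(Q, Y) = Y - 2*Q
G = 80 (G = (5 - 2*(-8)) - 1*(-59) = (5 + 16) + 59 = 21 + 59 = 80)
(G + h(10))*(-14850 + 3**3) = (80 + (10 + 2*10))*(-14850 + 3**3) = (80 + (10 + 20))*(-14850 + 27) = (80 + 30)*(-14823) = 110*(-14823) = -1630530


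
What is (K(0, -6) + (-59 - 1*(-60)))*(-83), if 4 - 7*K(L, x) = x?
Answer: -1411/7 ≈ -201.57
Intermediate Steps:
K(L, x) = 4/7 - x/7
(K(0, -6) + (-59 - 1*(-60)))*(-83) = ((4/7 - 1/7*(-6)) + (-59 - 1*(-60)))*(-83) = ((4/7 + 6/7) + (-59 + 60))*(-83) = (10/7 + 1)*(-83) = (17/7)*(-83) = -1411/7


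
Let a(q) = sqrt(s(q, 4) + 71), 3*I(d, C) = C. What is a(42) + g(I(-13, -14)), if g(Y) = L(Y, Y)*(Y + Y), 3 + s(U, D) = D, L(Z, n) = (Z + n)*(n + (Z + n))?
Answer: -10976/9 + 6*sqrt(2) ≈ -1211.1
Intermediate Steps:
I(d, C) = C/3
L(Z, n) = (Z + n)*(Z + 2*n)
s(U, D) = -3 + D
a(q) = 6*sqrt(2) (a(q) = sqrt((-3 + 4) + 71) = sqrt(1 + 71) = sqrt(72) = 6*sqrt(2))
g(Y) = 12*Y**3 (g(Y) = (Y**2 + 2*Y**2 + 3*Y*Y)*(Y + Y) = (Y**2 + 2*Y**2 + 3*Y**2)*(2*Y) = (6*Y**2)*(2*Y) = 12*Y**3)
a(42) + g(I(-13, -14)) = 6*sqrt(2) + 12*((1/3)*(-14))**3 = 6*sqrt(2) + 12*(-14/3)**3 = 6*sqrt(2) + 12*(-2744/27) = 6*sqrt(2) - 10976/9 = -10976/9 + 6*sqrt(2)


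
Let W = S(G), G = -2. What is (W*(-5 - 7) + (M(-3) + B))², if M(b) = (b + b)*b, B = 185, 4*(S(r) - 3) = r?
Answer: 29929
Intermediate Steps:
S(r) = 3 + r/4
W = 5/2 (W = 3 + (¼)*(-2) = 3 - ½ = 5/2 ≈ 2.5000)
M(b) = 2*b² (M(b) = (2*b)*b = 2*b²)
(W*(-5 - 7) + (M(-3) + B))² = (5*(-5 - 7)/2 + (2*(-3)² + 185))² = ((5/2)*(-12) + (2*9 + 185))² = (-30 + (18 + 185))² = (-30 + 203)² = 173² = 29929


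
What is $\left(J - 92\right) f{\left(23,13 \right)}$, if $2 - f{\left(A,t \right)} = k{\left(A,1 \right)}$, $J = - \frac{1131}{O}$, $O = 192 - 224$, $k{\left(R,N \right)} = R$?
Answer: $\frac{38073}{32} \approx 1189.8$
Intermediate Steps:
$O = -32$ ($O = 192 - 224 = -32$)
$J = \frac{1131}{32}$ ($J = - \frac{1131}{-32} = \left(-1131\right) \left(- \frac{1}{32}\right) = \frac{1131}{32} \approx 35.344$)
$f{\left(A,t \right)} = 2 - A$
$\left(J - 92\right) f{\left(23,13 \right)} = \left(\frac{1131}{32} - 92\right) \left(2 - 23\right) = - \frac{1813 \left(2 - 23\right)}{32} = \left(- \frac{1813}{32}\right) \left(-21\right) = \frac{38073}{32}$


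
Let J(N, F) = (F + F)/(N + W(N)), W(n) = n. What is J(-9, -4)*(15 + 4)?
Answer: 76/9 ≈ 8.4444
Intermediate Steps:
J(N, F) = F/N (J(N, F) = (F + F)/(N + N) = (2*F)/((2*N)) = (2*F)*(1/(2*N)) = F/N)
J(-9, -4)*(15 + 4) = (-4/(-9))*(15 + 4) = -4*(-⅑)*19 = (4/9)*19 = 76/9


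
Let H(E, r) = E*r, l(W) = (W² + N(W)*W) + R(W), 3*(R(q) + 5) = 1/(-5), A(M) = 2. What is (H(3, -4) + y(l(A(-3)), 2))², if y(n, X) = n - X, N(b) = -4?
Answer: 119716/225 ≈ 532.07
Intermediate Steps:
R(q) = -76/15 (R(q) = -5 + (⅓)/(-5) = -5 + (⅓)*(-⅕) = -5 - 1/15 = -76/15)
l(W) = -76/15 + W² - 4*W (l(W) = (W² - 4*W) - 76/15 = -76/15 + W² - 4*W)
(H(3, -4) + y(l(A(-3)), 2))² = (3*(-4) + ((-76/15 + 2² - 4*2) - 1*2))² = (-12 + ((-76/15 + 4 - 8) - 2))² = (-12 + (-136/15 - 2))² = (-12 - 166/15)² = (-346/15)² = 119716/225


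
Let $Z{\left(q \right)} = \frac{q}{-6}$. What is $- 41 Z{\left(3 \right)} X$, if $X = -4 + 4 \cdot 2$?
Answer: $82$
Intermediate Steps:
$Z{\left(q \right)} = - \frac{q}{6}$ ($Z{\left(q \right)} = q \left(- \frac{1}{6}\right) = - \frac{q}{6}$)
$X = 4$ ($X = -4 + 8 = 4$)
$- 41 Z{\left(3 \right)} X = - 41 \left(\left(- \frac{1}{6}\right) 3\right) 4 = \left(-41\right) \left(- \frac{1}{2}\right) 4 = \frac{41}{2} \cdot 4 = 82$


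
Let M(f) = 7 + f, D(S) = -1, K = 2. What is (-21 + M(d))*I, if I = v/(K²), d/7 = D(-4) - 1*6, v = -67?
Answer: 4221/4 ≈ 1055.3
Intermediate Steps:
d = -49 (d = 7*(-1 - 1*6) = 7*(-1 - 6) = 7*(-7) = -49)
I = -67/4 (I = -67/(2²) = -67/4 ≈ -16.750)
(-21 + M(d))*I = (-21 + (7 - 49))*(-67/4) = (-21 - 42)*(-67/4) = -63*(-67/4) = 4221/4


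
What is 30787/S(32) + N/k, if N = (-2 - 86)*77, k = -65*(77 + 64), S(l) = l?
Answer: 282379687/293280 ≈ 962.83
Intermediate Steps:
k = -9165 (k = -65*141 = -9165)
N = -6776 (N = -88*77 = -6776)
30787/S(32) + N/k = 30787/32 - 6776/(-9165) = 30787*(1/32) - 6776*(-1/9165) = 30787/32 + 6776/9165 = 282379687/293280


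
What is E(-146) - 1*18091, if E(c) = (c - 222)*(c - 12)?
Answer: 40053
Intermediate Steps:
E(c) = (-222 + c)*(-12 + c)
E(-146) - 1*18091 = (2664 + (-146)² - 234*(-146)) - 1*18091 = (2664 + 21316 + 34164) - 18091 = 58144 - 18091 = 40053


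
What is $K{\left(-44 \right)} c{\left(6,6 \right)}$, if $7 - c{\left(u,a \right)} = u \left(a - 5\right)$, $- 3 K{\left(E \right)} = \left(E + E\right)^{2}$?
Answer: $- \frac{7744}{3} \approx -2581.3$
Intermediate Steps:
$K{\left(E \right)} = - \frac{4 E^{2}}{3}$ ($K{\left(E \right)} = - \frac{\left(E + E\right)^{2}}{3} = - \frac{\left(2 E\right)^{2}}{3} = - \frac{4 E^{2}}{3}$)
$c{\left(u,a \right)} = 7 - u \left(-5 + a\right)$ ($c{\left(u,a \right)} = 7 - u \left(a - 5\right) = 7 - u \left(-5 + a\right)$)
$K{\left(-44 \right)} c{\left(6,6 \right)} = - \frac{4 \left(-44\right)^{2}}{3} \left(7 + 5 \cdot 6 - 6 \cdot 6\right) = \left(- \frac{4}{3}\right) 1936 \left(7 + 30 - 36\right) = \left(- \frac{7744}{3}\right) 1 = - \frac{7744}{3}$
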